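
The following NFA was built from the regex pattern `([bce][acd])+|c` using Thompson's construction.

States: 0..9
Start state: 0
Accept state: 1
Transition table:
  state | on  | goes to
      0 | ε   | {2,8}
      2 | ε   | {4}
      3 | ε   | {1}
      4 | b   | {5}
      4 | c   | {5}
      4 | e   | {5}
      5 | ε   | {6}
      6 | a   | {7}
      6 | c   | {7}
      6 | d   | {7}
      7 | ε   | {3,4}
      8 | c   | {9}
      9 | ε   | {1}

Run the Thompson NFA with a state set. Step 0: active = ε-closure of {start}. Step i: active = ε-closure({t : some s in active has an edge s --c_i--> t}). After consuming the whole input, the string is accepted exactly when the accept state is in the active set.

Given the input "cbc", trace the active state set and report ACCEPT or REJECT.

Answer: REJECT

Steps:
start: ε-closure({0}) = {0,2,4,8}
'c' @ 1: {1,5,6,9}  ✓accept
'b' @ 2: {}  — no active states
rest 'c' ignored (set empty)
final: {}; accept 1 not in set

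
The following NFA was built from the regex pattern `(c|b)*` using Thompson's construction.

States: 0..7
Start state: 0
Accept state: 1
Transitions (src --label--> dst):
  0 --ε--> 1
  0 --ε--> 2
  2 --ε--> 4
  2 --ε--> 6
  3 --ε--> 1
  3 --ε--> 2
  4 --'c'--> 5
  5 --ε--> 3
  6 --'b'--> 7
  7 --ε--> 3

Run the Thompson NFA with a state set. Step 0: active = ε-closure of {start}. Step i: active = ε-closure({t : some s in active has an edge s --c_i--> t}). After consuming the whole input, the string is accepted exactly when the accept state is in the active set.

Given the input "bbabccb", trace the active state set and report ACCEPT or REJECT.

Answer: REJECT

Steps:
initial (ε-close {0}): {0,1,2,4,6}
'b' @ 1: {1,2,3,4,6,7}  ✓accept
'b' @ 2: {1,2,3,4,6,7}  ✓accept
'a' @ 3: {}  — state set empty
rest 'bccb' ignored (set empty)
end set {} — state 1 not in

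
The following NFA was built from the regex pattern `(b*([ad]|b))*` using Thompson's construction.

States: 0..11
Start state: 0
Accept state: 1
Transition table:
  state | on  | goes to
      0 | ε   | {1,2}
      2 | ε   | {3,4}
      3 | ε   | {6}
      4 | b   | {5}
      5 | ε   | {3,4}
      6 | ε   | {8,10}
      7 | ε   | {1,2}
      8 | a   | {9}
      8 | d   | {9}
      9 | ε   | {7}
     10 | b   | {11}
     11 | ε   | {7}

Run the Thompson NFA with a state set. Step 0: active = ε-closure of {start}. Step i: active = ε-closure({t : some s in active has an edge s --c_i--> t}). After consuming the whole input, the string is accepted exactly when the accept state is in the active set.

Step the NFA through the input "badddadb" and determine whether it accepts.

Answer: ACCEPT

Trace:
initial (ε-close {0}): {0,1,2,3,4,6,8,10}
'b' @ 1: {1,2,3,4,5,6,7,8,10,11}  (accept∈set)
'a' @ 2: {1,2,3,4,6,7,8,9,10}  (accept∈set)
'd' @ 3: {1,2,3,4,6,7,8,9,10}  (accept∈set)
'd' @ 4: {1,2,3,4,6,7,8,9,10}  (accept∈set)
'd' @ 5: {1,2,3,4,6,7,8,9,10}  (accept∈set)
'a' @ 6: {1,2,3,4,6,7,8,9,10}  (accept∈set)
'd' @ 7: {1,2,3,4,6,7,8,9,10}  (accept∈set)
'b' @ 8: {1,2,3,4,5,6,7,8,10,11}  (accept∈set)
end set {1,2,3,4,5,6,7,8,10,11} — state 1 in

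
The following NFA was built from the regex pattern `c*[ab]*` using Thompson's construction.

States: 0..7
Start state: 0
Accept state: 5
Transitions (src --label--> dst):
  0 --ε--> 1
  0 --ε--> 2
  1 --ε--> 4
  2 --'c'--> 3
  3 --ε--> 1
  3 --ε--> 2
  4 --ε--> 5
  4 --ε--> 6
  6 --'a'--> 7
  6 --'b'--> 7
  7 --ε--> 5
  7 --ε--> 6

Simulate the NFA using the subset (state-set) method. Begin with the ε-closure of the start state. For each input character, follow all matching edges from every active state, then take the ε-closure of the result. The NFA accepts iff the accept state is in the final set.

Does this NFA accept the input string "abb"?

S₀ = ε-closure({0}) = {0,1,2,4,5,6}
'a' @ 1: {5,6,7}  (accept∈set)
'b' @ 2: {5,6,7}  (accept∈set)
'b' @ 3: {5,6,7}  (accept∈set)
after full input: {5,6,7}  (accept=5 in)

Answer: ACCEPT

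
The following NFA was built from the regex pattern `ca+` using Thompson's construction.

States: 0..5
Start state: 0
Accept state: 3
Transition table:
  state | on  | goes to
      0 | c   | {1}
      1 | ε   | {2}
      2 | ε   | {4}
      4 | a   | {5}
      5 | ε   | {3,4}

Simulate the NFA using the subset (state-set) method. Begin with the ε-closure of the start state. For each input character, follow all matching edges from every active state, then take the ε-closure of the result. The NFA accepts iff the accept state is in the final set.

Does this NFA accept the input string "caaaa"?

S₀ = ε-closure({0}) = {0}
'c' @ 1: {1,2,4}
'a' @ 2: {3,4,5}  (accept∈set)
'a' @ 3: {3,4,5}  (accept∈set)
'a' @ 4: {3,4,5}  (accept∈set)
'a' @ 5: {3,4,5}  (accept∈set)
after full input: {3,4,5}  (accept=3 in)

Answer: ACCEPT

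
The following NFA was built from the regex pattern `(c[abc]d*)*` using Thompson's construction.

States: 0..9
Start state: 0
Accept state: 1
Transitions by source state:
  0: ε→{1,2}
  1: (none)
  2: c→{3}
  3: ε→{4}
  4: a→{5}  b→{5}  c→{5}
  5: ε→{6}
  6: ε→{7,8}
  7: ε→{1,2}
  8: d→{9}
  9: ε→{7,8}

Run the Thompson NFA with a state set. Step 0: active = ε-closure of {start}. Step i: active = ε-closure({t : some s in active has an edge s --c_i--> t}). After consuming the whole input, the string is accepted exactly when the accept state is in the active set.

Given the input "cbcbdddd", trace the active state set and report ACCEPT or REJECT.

S₀ = ε-closure({0}) = {0,1,2}
'c' @ 1: {3,4}
'b' @ 2: {1,2,5,6,7,8}  [accepting]
'c' @ 3: {3,4}
'b' @ 4: {1,2,5,6,7,8}  [accepting]
'd' @ 5: {1,2,7,8,9}  [accepting]
'd' @ 6: {1,2,7,8,9}  [accepting]
'd' @ 7: {1,2,7,8,9}  [accepting]
'd' @ 8: {1,2,7,8,9}  [accepting]
after full input: {1,2,7,8,9}  (accept=1 in)

Answer: ACCEPT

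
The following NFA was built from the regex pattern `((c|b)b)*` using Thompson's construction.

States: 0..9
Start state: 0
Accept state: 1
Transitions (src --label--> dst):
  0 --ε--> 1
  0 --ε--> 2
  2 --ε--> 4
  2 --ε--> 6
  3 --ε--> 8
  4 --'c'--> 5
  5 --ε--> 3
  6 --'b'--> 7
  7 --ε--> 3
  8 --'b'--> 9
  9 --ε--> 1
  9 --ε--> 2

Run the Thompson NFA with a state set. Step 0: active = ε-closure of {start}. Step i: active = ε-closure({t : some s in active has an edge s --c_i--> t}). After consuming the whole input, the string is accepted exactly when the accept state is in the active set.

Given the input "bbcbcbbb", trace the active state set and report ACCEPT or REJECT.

start: ε-closure({0}) = {0,1,2,4,6}
'b' @ 1: {3,7,8}
'b' @ 2: {1,2,4,6,9}  ✓accept
'c' @ 3: {3,5,8}
'b' @ 4: {1,2,4,6,9}  ✓accept
'c' @ 5: {3,5,8}
'b' @ 6: {1,2,4,6,9}  ✓accept
'b' @ 7: {3,7,8}
'b' @ 8: {1,2,4,6,9}  ✓accept
after full input: {1,2,4,6,9}  (accept=1 in)

Answer: ACCEPT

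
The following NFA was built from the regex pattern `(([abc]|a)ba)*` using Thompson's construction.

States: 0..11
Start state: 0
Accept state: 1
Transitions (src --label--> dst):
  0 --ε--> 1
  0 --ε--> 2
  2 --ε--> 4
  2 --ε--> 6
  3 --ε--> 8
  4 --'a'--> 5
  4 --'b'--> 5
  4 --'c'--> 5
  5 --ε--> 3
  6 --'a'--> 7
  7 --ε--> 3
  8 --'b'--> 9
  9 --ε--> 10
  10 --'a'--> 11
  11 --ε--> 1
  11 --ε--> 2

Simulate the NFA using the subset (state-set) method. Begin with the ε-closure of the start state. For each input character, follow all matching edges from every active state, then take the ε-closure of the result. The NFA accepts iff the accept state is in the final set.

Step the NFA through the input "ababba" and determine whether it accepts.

start: ε-closure({0}) = {0,1,2,4,6}
'a' @ 1: {3,5,7,8}
'b' @ 2: {9,10}
'a' @ 3: {1,2,4,6,11}  ✓accept
'b' @ 4: {3,5,8}
'b' @ 5: {9,10}
'a' @ 6: {1,2,4,6,11}  ✓accept
end set {1,2,4,6,11} — state 1 in

Answer: ACCEPT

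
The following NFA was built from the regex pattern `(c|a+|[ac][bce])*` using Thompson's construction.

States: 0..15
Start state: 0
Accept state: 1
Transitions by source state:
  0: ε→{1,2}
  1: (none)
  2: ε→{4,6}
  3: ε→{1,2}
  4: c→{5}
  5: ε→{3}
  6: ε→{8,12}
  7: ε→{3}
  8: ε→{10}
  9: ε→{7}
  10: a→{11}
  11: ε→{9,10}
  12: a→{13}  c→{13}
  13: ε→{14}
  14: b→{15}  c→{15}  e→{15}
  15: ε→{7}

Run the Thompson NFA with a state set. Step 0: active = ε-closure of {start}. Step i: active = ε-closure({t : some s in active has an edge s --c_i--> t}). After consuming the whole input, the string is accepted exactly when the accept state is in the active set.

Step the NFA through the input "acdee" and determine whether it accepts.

start: ε-closure({0}) = {0,1,2,4,6,8,10,12}
'a' @ 1: {1,2,3,4,6,7,8,9,10,11,12,13,14}  ✓accept
'c' @ 2: {1,2,3,4,5,6,7,8,10,12,13,14,15}  ✓accept
'd' @ 3: {}  — no active states
rest 'ee' ignored (set empty)
final: {}; accept 1 not in set

Answer: REJECT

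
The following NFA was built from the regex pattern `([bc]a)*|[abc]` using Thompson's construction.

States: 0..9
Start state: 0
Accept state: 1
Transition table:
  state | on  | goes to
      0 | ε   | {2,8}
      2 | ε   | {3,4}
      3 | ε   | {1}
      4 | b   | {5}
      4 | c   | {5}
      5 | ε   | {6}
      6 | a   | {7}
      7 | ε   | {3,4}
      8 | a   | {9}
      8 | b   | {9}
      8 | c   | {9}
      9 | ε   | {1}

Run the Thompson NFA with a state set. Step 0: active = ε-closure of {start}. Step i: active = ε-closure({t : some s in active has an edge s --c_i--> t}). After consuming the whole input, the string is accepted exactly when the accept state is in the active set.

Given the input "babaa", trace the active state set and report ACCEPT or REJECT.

Answer: REJECT

Trace:
start: ε-closure({0}) = {0,1,2,3,4,8}
'b' @ 1: {1,5,6,9}  (accept∈set)
'a' @ 2: {1,3,4,7}  (accept∈set)
'b' @ 3: {5,6}
'a' @ 4: {1,3,4,7}  (accept∈set)
'a' @ 5: {}  — dead — no transitions
end set {} — state 1 not in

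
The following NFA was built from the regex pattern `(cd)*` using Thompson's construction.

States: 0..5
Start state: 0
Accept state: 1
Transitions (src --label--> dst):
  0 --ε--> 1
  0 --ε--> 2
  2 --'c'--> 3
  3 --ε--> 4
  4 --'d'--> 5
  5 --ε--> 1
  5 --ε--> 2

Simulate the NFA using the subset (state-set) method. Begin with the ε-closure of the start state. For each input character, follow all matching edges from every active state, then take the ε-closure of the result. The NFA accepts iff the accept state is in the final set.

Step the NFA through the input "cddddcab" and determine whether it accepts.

Answer: REJECT

Derivation:
start: ε-closure({0}) = {0,1,2}
'c' @ 1: {3,4}
'd' @ 2: {1,2,5}  (accept∈set)
'd' @ 3: {}  — dead — no transitions
rest 'ddcab' ignored (set empty)
end set {} — state 1 not in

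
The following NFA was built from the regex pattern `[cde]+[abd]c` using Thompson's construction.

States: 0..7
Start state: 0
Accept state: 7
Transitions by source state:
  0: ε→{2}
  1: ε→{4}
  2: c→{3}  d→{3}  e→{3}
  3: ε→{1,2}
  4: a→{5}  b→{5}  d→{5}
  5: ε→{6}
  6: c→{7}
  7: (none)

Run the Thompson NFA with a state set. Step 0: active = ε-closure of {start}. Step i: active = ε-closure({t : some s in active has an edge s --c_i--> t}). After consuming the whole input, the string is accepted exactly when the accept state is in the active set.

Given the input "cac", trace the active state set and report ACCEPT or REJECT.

initial (ε-close {0}): {0,2}
'c' @ 1: {1,2,3,4}
'a' @ 2: {5,6}
'c' @ 3: {7}  ✓accept
end set {7} — state 7 in

Answer: ACCEPT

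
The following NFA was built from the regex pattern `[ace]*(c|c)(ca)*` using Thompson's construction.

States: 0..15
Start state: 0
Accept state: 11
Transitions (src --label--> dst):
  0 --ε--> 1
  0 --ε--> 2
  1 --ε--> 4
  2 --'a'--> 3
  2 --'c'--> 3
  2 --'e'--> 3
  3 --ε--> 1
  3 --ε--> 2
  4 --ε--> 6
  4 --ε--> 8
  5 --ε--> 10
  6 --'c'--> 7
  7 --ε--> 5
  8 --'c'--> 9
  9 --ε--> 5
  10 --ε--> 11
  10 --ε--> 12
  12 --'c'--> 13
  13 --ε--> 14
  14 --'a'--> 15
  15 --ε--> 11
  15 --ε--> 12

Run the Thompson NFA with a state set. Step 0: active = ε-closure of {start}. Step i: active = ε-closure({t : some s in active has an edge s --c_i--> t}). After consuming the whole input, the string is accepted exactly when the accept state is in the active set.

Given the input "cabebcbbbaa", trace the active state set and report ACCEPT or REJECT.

Answer: REJECT

Derivation:
initial (ε-close {0}): {0,1,2,4,6,8}
'c' @ 1: {1,2,3,4,5,6,7,8,9,10,11,12}  ✓accept
'a' @ 2: {1,2,3,4,6,8}
'b' @ 3: {}  — no active states
rest 'ebcbbbaa' ignored (set empty)
final: {}; accept 11 not in set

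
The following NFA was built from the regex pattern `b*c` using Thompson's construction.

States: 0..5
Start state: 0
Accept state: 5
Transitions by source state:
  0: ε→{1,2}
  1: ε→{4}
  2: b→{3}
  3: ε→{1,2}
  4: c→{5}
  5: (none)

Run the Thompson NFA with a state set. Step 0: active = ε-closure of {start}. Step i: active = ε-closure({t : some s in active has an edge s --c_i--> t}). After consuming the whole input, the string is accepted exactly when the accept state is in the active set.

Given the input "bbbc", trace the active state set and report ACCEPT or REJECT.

initial (ε-close {0}): {0,1,2,4}
'b' @ 1: {1,2,3,4}
'b' @ 2: {1,2,3,4}
'b' @ 3: {1,2,3,4}
'c' @ 4: {5}  ✓accept
after full input: {5}  (accept=5 in)

Answer: ACCEPT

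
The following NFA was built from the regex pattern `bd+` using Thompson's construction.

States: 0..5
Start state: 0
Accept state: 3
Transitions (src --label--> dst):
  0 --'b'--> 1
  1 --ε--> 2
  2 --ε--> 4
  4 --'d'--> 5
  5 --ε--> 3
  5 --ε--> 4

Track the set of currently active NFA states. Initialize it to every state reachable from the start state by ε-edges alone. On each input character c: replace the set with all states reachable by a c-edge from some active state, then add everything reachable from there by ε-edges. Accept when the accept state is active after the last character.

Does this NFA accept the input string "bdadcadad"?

Answer: REJECT

Steps:
start: ε-closure({0}) = {0}
'b' @ 1: {1,2,4}
'd' @ 2: {3,4,5}  ✓accept
'a' @ 3: {}  — no active states
rest 'dcadad' ignored (set empty)
after full input: {}  (accept=3 not in)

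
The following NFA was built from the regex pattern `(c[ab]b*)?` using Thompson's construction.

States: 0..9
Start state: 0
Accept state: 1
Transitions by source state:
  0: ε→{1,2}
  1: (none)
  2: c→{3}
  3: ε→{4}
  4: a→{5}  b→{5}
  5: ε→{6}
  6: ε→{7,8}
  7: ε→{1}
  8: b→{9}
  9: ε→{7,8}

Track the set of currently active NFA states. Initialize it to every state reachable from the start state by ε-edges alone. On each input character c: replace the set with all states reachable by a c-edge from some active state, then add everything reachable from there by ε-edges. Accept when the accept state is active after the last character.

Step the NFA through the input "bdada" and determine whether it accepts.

S₀ = ε-closure({0}) = {0,1,2}
'b' @ 1: {}  — no active states
rest 'dada' ignored (set empty)
end set {} — state 1 not in

Answer: REJECT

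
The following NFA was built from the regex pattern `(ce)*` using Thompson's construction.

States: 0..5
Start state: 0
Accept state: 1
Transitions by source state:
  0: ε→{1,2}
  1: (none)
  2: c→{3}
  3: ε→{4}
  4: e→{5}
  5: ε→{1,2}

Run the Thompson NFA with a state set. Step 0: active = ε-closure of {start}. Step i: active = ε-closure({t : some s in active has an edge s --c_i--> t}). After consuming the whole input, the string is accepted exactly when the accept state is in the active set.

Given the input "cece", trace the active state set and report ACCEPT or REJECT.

Answer: ACCEPT

Derivation:
initial (ε-close {0}): {0,1,2}
'c' @ 1: {3,4}
'e' @ 2: {1,2,5}  [accepting]
'c' @ 3: {3,4}
'e' @ 4: {1,2,5}  [accepting]
final: {1,2,5}; accept 1 in set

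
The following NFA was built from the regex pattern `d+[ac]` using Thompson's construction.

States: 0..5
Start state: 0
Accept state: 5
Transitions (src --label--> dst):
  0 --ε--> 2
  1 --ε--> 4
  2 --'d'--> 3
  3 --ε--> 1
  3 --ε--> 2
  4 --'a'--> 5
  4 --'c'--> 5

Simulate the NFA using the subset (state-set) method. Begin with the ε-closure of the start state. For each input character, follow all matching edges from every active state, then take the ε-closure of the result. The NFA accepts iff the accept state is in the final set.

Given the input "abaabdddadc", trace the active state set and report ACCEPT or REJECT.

Answer: REJECT

Steps:
initial (ε-close {0}): {0,2}
'a' @ 1: {}  — no active states
rest 'baabdddadc' ignored (set empty)
final: {}; accept 5 not in set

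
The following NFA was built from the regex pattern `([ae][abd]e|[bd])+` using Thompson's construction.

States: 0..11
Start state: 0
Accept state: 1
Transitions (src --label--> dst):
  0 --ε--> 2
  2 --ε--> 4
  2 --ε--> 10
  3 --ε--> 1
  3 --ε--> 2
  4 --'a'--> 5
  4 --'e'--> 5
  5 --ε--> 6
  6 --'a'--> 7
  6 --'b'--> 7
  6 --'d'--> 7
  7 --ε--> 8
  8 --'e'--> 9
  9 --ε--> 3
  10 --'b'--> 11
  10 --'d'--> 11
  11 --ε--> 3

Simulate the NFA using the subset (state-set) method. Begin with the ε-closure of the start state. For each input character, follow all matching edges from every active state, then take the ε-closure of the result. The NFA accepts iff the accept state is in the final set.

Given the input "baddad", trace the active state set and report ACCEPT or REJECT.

Answer: REJECT

Derivation:
start: ε-closure({0}) = {0,2,4,10}
'b' @ 1: {1,2,3,4,10,11}  [accepting]
'a' @ 2: {5,6}
'd' @ 3: {7,8}
'd' @ 4: {}  — no active states
rest 'ad' ignored (set empty)
final: {}; accept 1 not in set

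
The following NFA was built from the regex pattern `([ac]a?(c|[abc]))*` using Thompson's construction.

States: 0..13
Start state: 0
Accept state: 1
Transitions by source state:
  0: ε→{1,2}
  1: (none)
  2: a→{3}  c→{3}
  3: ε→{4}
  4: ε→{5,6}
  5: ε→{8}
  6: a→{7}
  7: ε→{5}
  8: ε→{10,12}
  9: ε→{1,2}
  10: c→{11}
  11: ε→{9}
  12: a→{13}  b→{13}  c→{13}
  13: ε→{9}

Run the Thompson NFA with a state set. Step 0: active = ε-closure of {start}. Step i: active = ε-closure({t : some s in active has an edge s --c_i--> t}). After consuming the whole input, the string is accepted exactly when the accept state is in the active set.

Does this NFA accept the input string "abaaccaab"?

start: ε-closure({0}) = {0,1,2}
'a' @ 1: {3,4,5,6,8,10,12}
'b' @ 2: {1,2,9,13}  ✓accept
'a' @ 3: {3,4,5,6,8,10,12}
'a' @ 4: {1,2,5,7,8,9,10,12,13}  ✓accept
'c' @ 5: {1,2,3,4,5,6,8,9,10,11,12,13}  ✓accept
'c' @ 6: {1,2,3,4,5,6,8,9,10,11,12,13}  ✓accept
'a' @ 7: {1,2,3,4,5,6,7,8,9,10,12,13}  ✓accept
'a' @ 8: {1,2,3,4,5,6,7,8,9,10,12,13}  ✓accept
'b' @ 9: {1,2,9,13}  ✓accept
final: {1,2,9,13}; accept 1 in set

Answer: ACCEPT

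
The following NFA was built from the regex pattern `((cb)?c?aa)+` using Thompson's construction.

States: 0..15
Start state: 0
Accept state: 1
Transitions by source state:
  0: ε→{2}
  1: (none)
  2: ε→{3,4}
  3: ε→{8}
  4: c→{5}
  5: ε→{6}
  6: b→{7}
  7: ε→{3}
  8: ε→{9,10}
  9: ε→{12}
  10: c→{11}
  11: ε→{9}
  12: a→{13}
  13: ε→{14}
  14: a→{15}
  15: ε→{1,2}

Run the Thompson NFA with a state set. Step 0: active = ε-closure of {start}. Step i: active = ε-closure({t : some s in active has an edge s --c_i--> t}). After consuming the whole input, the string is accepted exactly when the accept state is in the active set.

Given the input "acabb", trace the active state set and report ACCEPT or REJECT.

S₀ = ε-closure({0}) = {0,2,3,4,8,9,10,12}
'a' @ 1: {13,14}
'c' @ 2: {}  — state set empty
rest 'abb' ignored (set empty)
final: {}; accept 1 not in set

Answer: REJECT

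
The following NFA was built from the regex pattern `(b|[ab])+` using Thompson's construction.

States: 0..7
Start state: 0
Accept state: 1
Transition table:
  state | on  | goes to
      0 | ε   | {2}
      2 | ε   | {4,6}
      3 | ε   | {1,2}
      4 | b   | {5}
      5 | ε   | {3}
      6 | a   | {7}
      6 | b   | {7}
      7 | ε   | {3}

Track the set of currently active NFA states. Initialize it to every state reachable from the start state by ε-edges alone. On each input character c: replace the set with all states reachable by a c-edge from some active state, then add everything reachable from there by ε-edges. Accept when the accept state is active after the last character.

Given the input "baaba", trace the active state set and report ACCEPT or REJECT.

start: ε-closure({0}) = {0,2,4,6}
'b' @ 1: {1,2,3,4,5,6,7}  ✓accept
'a' @ 2: {1,2,3,4,6,7}  ✓accept
'a' @ 3: {1,2,3,4,6,7}  ✓accept
'b' @ 4: {1,2,3,4,5,6,7}  ✓accept
'a' @ 5: {1,2,3,4,6,7}  ✓accept
end set {1,2,3,4,6,7} — state 1 in

Answer: ACCEPT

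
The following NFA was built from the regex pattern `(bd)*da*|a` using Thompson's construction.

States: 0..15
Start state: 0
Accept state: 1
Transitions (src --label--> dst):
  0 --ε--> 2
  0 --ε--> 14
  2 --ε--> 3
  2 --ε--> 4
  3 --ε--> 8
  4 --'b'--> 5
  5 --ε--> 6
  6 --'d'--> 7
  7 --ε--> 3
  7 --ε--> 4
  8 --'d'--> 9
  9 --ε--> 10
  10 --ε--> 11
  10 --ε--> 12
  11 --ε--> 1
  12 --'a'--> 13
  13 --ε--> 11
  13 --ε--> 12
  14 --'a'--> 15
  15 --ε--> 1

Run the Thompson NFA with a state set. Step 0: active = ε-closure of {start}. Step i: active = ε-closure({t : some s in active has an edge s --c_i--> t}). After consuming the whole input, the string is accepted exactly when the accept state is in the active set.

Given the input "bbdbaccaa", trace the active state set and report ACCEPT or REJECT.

S₀ = ε-closure({0}) = {0,2,3,4,8,14}
'b' @ 1: {5,6}
'b' @ 2: {}  — dead — no transitions
rest 'dbaccaa' ignored (set empty)
after full input: {}  (accept=1 not in)

Answer: REJECT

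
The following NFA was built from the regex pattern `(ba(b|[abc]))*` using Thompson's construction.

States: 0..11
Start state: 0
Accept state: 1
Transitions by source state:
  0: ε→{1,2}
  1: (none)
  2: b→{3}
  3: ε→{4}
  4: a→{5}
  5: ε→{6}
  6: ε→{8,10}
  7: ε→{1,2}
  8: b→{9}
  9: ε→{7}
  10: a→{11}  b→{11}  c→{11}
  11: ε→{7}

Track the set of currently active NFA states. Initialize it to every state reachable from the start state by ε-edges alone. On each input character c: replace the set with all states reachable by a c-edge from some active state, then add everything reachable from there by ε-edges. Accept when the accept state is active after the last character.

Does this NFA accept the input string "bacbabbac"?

initial (ε-close {0}): {0,1,2}
'b' @ 1: {3,4}
'a' @ 2: {5,6,8,10}
'c' @ 3: {1,2,7,11}  (accept∈set)
'b' @ 4: {3,4}
'a' @ 5: {5,6,8,10}
'b' @ 6: {1,2,7,9,11}  (accept∈set)
'b' @ 7: {3,4}
'a' @ 8: {5,6,8,10}
'c' @ 9: {1,2,7,11}  (accept∈set)
after full input: {1,2,7,11}  (accept=1 in)

Answer: ACCEPT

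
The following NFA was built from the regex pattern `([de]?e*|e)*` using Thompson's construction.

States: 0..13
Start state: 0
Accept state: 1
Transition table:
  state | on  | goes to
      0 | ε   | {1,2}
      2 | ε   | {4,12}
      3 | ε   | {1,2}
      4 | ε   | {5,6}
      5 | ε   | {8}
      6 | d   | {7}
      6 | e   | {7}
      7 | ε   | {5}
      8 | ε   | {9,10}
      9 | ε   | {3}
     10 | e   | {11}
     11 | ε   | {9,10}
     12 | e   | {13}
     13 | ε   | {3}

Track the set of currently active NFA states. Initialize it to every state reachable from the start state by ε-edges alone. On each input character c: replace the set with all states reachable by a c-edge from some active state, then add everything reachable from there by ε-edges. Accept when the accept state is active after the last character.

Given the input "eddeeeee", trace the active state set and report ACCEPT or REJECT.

initial (ε-close {0}): {0,1,2,3,4,5,6,8,9,10,12}
'e' @ 1: {1,2,3,4,5,6,7,8,9,10,11,12,13}  ✓accept
'd' @ 2: {1,2,3,4,5,6,7,8,9,10,12}  ✓accept
'd' @ 3: {1,2,3,4,5,6,7,8,9,10,12}  ✓accept
'e' @ 4: {1,2,3,4,5,6,7,8,9,10,11,12,13}  ✓accept
'e' @ 5: {1,2,3,4,5,6,7,8,9,10,11,12,13}  ✓accept
'e' @ 6: {1,2,3,4,5,6,7,8,9,10,11,12,13}  ✓accept
'e' @ 7: {1,2,3,4,5,6,7,8,9,10,11,12,13}  ✓accept
'e' @ 8: {1,2,3,4,5,6,7,8,9,10,11,12,13}  ✓accept
final: {1,2,3,4,5,6,7,8,9,10,11,12,13}; accept 1 in set

Answer: ACCEPT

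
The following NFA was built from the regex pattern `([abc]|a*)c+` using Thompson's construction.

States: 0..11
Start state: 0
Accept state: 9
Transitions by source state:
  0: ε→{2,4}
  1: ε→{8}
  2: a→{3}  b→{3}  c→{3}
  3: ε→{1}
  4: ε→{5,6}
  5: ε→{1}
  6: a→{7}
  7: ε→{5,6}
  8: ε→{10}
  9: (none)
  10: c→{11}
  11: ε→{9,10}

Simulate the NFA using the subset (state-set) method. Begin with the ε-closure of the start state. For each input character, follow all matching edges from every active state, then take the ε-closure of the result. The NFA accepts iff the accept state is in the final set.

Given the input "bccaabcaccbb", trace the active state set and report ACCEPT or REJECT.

initial (ε-close {0}): {0,1,2,4,5,6,8,10}
'b' @ 1: {1,3,8,10}
'c' @ 2: {9,10,11}  ✓accept
'c' @ 3: {9,10,11}  ✓accept
'a' @ 4: {}  — dead — no transitions
rest 'abcaccbb' ignored (set empty)
end set {} — state 9 not in

Answer: REJECT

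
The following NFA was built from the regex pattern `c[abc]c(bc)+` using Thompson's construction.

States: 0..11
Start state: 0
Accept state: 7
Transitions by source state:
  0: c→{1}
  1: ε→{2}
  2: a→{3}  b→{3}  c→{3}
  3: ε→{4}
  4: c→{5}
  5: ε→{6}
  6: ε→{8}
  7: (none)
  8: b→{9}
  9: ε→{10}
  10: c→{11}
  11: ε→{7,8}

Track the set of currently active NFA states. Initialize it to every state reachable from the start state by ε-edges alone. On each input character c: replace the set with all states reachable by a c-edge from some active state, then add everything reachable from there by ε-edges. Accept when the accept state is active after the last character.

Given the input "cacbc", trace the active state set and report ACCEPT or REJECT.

Answer: ACCEPT

Steps:
start: ε-closure({0}) = {0}
'c' @ 1: {1,2}
'a' @ 2: {3,4}
'c' @ 3: {5,6,8}
'b' @ 4: {9,10}
'c' @ 5: {7,8,11}  (accept∈set)
end set {7,8,11} — state 7 in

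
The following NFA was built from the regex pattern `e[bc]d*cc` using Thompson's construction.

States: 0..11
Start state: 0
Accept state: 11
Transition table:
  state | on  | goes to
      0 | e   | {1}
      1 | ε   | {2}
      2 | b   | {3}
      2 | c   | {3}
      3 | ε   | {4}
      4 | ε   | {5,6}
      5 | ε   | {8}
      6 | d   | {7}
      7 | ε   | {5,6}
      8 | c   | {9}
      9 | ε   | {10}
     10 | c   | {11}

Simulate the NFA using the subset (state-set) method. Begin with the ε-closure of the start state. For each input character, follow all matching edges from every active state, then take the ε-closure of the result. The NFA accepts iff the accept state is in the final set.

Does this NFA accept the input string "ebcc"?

Answer: ACCEPT

Steps:
start: ε-closure({0}) = {0}
'e' @ 1: {1,2}
'b' @ 2: {3,4,5,6,8}
'c' @ 3: {9,10}
'c' @ 4: {11}  ✓accept
end set {11} — state 11 in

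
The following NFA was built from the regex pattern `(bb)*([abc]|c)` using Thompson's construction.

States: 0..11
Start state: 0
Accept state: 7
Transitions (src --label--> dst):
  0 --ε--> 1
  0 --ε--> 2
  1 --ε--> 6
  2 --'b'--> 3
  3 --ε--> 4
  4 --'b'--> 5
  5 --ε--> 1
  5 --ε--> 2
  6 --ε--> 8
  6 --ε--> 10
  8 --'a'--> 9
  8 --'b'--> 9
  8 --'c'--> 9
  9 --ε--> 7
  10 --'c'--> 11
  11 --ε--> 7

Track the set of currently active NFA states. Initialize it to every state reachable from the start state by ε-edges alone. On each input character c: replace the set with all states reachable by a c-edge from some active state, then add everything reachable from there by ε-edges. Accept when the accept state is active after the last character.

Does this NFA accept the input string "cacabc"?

Answer: REJECT

Trace:
initial (ε-close {0}): {0,1,2,6,8,10}
'c' @ 1: {7,9,11}  (accept∈set)
'a' @ 2: {}  — state set empty
rest 'cabc' ignored (set empty)
end set {} — state 7 not in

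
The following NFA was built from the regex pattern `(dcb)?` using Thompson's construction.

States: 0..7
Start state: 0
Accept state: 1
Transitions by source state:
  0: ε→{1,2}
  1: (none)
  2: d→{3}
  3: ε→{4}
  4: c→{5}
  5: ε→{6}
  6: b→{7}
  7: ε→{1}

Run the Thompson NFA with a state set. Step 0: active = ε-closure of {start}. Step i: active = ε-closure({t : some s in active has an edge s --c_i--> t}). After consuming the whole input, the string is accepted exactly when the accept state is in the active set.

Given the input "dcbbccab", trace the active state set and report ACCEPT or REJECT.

Answer: REJECT

Trace:
initial (ε-close {0}): {0,1,2}
'd' @ 1: {3,4}
'c' @ 2: {5,6}
'b' @ 3: {1,7}  [accepting]
'b' @ 4: {}  — dead — no transitions
rest 'ccab' ignored (set empty)
end set {} — state 1 not in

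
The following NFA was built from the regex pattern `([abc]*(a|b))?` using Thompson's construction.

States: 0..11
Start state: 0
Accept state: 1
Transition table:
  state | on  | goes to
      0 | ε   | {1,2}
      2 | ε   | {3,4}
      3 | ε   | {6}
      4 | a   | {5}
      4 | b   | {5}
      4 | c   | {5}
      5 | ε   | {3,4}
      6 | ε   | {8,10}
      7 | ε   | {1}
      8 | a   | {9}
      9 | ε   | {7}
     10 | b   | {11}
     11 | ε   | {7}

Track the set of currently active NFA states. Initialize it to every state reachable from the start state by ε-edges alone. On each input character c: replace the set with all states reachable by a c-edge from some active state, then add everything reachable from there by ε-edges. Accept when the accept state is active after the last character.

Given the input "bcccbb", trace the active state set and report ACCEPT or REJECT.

Answer: ACCEPT

Derivation:
S₀ = ε-closure({0}) = {0,1,2,3,4,6,8,10}
'b' @ 1: {1,3,4,5,6,7,8,10,11}  ✓accept
'c' @ 2: {3,4,5,6,8,10}
'c' @ 3: {3,4,5,6,8,10}
'c' @ 4: {3,4,5,6,8,10}
'b' @ 5: {1,3,4,5,6,7,8,10,11}  ✓accept
'b' @ 6: {1,3,4,5,6,7,8,10,11}  ✓accept
end set {1,3,4,5,6,7,8,10,11} — state 1 in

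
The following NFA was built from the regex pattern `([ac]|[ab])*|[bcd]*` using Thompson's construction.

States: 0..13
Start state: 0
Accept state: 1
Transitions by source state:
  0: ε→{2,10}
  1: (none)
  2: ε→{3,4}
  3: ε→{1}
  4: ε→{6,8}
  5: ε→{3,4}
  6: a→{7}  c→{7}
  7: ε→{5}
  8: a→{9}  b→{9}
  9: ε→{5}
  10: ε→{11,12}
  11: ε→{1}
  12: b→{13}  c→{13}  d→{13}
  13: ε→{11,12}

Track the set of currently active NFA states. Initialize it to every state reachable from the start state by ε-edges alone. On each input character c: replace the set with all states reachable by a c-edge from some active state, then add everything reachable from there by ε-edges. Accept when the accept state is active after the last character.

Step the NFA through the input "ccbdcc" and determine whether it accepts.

Answer: ACCEPT

Derivation:
S₀ = ε-closure({0}) = {0,1,2,3,4,6,8,10,11,12}
'c' @ 1: {1,3,4,5,6,7,8,11,12,13}  [accepting]
'c' @ 2: {1,3,4,5,6,7,8,11,12,13}  [accepting]
'b' @ 3: {1,3,4,5,6,8,9,11,12,13}  [accepting]
'd' @ 4: {1,11,12,13}  [accepting]
'c' @ 5: {1,11,12,13}  [accepting]
'c' @ 6: {1,11,12,13}  [accepting]
end set {1,11,12,13} — state 1 in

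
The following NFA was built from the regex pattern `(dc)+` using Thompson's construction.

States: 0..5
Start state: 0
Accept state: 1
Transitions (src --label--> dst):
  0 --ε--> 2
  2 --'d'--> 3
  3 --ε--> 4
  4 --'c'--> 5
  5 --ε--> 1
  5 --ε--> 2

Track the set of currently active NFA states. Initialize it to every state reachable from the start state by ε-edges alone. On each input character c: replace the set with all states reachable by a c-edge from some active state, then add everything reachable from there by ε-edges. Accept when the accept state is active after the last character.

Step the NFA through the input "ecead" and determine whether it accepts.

initial (ε-close {0}): {0,2}
'e' @ 1: {}  — no active states
rest 'cead' ignored (set empty)
final: {}; accept 1 not in set

Answer: REJECT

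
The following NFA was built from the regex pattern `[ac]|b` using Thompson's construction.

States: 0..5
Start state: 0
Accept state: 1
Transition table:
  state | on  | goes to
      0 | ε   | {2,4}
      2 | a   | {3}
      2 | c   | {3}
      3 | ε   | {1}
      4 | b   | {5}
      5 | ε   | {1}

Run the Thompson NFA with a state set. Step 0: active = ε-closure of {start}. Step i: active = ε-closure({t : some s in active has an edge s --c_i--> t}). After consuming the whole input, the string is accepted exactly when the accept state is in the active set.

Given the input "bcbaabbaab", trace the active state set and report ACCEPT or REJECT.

Answer: REJECT

Derivation:
S₀ = ε-closure({0}) = {0,2,4}
'b' @ 1: {1,5}  (accept∈set)
'c' @ 2: {}  — state set empty
rest 'baabbaab' ignored (set empty)
final: {}; accept 1 not in set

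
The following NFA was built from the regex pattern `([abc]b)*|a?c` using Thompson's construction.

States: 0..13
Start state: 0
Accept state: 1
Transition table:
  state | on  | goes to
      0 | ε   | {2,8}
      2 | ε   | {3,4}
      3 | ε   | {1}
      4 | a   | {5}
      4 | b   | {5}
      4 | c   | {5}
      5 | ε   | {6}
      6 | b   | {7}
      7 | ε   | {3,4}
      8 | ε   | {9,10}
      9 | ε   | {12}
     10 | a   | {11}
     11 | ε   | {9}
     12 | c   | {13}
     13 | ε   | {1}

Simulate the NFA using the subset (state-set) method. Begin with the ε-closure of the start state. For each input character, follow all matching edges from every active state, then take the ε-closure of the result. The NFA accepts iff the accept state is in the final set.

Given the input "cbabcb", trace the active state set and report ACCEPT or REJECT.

start: ε-closure({0}) = {0,1,2,3,4,8,9,10,12}
'c' @ 1: {1,5,6,13}  (accept∈set)
'b' @ 2: {1,3,4,7}  (accept∈set)
'a' @ 3: {5,6}
'b' @ 4: {1,3,4,7}  (accept∈set)
'c' @ 5: {5,6}
'b' @ 6: {1,3,4,7}  (accept∈set)
final: {1,3,4,7}; accept 1 in set

Answer: ACCEPT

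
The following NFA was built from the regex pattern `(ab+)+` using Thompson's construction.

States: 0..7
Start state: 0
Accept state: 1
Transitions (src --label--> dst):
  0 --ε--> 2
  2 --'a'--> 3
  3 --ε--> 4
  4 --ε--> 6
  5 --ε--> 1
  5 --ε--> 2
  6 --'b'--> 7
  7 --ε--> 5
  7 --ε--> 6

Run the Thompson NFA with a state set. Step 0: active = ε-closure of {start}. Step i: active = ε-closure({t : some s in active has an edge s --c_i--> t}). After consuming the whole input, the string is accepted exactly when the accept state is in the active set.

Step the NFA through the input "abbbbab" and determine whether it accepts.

start: ε-closure({0}) = {0,2}
'a' @ 1: {3,4,6}
'b' @ 2: {1,2,5,6,7}  ✓accept
'b' @ 3: {1,2,5,6,7}  ✓accept
'b' @ 4: {1,2,5,6,7}  ✓accept
'b' @ 5: {1,2,5,6,7}  ✓accept
'a' @ 6: {3,4,6}
'b' @ 7: {1,2,5,6,7}  ✓accept
after full input: {1,2,5,6,7}  (accept=1 in)

Answer: ACCEPT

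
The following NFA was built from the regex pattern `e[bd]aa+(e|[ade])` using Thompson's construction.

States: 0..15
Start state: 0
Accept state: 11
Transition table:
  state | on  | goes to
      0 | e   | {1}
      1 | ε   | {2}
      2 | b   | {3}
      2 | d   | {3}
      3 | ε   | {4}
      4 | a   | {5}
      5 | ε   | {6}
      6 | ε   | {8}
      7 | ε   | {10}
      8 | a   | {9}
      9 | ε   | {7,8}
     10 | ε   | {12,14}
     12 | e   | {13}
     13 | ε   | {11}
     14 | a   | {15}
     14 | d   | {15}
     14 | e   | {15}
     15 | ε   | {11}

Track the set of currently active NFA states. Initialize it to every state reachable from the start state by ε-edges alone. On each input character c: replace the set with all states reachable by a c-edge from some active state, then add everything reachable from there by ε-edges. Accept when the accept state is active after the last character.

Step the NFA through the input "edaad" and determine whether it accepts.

Answer: ACCEPT

Derivation:
start: ε-closure({0}) = {0}
'e' @ 1: {1,2}
'd' @ 2: {3,4}
'a' @ 3: {5,6,8}
'a' @ 4: {7,8,9,10,12,14}
'd' @ 5: {11,15}  ✓accept
final: {11,15}; accept 11 in set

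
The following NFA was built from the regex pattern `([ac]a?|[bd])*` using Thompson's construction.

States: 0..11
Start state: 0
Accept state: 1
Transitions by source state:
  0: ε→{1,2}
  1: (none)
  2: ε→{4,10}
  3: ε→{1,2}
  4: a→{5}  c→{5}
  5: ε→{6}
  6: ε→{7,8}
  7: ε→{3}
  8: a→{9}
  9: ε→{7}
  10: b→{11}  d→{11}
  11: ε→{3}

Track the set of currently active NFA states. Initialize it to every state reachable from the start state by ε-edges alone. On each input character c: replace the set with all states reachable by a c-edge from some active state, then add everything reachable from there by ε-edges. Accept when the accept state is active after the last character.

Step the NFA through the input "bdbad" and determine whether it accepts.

S₀ = ε-closure({0}) = {0,1,2,4,10}
'b' @ 1: {1,2,3,4,10,11}  (accept∈set)
'd' @ 2: {1,2,3,4,10,11}  (accept∈set)
'b' @ 3: {1,2,3,4,10,11}  (accept∈set)
'a' @ 4: {1,2,3,4,5,6,7,8,10}  (accept∈set)
'd' @ 5: {1,2,3,4,10,11}  (accept∈set)
after full input: {1,2,3,4,10,11}  (accept=1 in)

Answer: ACCEPT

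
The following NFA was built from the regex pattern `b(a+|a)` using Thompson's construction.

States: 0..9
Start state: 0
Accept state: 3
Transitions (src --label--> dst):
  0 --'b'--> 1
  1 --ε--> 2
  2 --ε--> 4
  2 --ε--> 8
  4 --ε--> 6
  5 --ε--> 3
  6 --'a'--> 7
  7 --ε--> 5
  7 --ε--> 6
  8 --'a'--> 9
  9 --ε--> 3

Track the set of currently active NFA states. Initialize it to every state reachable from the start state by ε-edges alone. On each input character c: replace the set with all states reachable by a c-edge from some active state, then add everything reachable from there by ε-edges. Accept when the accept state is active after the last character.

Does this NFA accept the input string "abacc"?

Answer: REJECT

Trace:
initial (ε-close {0}): {0}
'a' @ 1: {}  — no active states
rest 'bacc' ignored (set empty)
end set {} — state 3 not in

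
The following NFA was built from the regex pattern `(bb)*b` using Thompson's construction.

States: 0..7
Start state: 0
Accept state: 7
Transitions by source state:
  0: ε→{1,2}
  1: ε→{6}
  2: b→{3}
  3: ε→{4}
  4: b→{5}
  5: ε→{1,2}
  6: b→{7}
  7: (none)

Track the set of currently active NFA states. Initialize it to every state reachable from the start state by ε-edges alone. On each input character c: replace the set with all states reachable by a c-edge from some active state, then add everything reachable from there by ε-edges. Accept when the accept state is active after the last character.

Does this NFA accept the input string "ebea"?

S₀ = ε-closure({0}) = {0,1,2,6}
'e' @ 1: {}  — no active states
rest 'bea' ignored (set empty)
end set {} — state 7 not in

Answer: REJECT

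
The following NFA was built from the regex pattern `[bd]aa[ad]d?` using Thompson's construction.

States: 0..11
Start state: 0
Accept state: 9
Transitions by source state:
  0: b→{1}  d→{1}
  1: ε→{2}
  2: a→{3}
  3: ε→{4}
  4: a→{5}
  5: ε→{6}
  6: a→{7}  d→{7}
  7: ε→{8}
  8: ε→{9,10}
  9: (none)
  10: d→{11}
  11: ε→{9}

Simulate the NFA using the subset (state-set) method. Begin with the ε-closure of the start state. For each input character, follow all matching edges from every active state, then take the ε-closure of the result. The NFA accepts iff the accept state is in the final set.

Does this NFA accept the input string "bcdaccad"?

initial (ε-close {0}): {0}
'b' @ 1: {1,2}
'c' @ 2: {}  — dead — no transitions
rest 'daccad' ignored (set empty)
end set {} — state 9 not in

Answer: REJECT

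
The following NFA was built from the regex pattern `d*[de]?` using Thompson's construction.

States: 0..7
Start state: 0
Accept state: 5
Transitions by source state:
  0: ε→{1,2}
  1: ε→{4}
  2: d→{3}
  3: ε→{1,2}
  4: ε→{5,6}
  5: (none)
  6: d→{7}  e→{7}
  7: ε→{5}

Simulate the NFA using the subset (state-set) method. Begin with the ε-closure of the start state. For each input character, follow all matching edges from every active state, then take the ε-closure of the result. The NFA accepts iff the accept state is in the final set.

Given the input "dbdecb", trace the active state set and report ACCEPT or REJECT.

Answer: REJECT

Steps:
S₀ = ε-closure({0}) = {0,1,2,4,5,6}
'd' @ 1: {1,2,3,4,5,6,7}  [accepting]
'b' @ 2: {}  — no active states
rest 'decb' ignored (set empty)
end set {} — state 5 not in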